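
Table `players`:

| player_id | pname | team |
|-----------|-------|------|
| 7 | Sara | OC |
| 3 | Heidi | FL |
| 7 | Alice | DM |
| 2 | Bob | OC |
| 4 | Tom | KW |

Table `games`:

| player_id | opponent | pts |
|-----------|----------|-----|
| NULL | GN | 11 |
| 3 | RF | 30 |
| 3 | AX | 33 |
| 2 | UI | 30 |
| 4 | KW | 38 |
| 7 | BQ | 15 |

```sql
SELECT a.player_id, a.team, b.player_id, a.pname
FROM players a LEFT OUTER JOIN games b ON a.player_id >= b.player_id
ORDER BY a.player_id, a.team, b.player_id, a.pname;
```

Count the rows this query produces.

18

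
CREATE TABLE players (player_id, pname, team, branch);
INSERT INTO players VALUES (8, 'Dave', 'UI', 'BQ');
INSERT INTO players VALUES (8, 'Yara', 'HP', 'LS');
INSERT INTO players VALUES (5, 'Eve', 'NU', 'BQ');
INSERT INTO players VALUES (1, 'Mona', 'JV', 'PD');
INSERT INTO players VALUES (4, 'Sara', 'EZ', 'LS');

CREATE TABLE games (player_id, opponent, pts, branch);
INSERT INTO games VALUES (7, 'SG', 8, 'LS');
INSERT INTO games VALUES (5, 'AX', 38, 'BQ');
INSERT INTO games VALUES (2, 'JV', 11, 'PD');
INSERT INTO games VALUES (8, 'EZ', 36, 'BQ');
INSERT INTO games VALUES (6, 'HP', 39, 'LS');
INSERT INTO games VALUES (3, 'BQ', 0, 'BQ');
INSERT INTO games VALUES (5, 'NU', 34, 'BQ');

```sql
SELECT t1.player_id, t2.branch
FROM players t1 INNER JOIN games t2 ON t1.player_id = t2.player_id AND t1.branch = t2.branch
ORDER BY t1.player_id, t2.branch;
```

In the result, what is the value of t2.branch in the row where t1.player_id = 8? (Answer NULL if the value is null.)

INNER JOIN keeps only pairs where the ON condition holds.
Matching on t1.player_id = t2.player_id AND t1.branch = t2.branch.
- t1[0] player_id=8, branch=BQ → 1 match(es) in t2 → 1 row(s).
- t1[1] player_id=8, branch=LS → no match; dropped.
- t1[2] player_id=5, branch=BQ → 2 match(es) in t2 → 2 row(s).
- t1[3] player_id=1, branch=PD → no match; dropped.
- t1[4] player_id=4, branch=LS → no match; dropped.

BQ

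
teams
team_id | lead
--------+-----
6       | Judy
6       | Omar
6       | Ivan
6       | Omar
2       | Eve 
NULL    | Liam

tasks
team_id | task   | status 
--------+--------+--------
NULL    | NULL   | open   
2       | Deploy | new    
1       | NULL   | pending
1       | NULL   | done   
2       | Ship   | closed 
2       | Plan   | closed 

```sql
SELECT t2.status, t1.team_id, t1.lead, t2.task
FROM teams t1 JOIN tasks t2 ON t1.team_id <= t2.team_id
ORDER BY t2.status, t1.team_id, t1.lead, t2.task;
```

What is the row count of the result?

INNER JOIN keeps only pairs where the ON condition holds.
Matching on t1.team_id <= t2.team_id. A NULL in a compared column never satisfies the condition.
Matched pairs: 3.
Total: 3 rows.

3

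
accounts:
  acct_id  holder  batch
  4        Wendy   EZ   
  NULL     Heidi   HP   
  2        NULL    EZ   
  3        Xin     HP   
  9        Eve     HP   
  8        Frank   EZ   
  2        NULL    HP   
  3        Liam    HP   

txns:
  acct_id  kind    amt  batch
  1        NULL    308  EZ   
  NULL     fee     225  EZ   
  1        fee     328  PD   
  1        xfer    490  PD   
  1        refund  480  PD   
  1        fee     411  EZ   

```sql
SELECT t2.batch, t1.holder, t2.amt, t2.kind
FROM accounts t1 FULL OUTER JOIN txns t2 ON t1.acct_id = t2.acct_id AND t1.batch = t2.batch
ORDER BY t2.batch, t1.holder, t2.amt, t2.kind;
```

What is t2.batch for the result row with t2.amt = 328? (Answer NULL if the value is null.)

FULL OUTER JOIN keeps every row from both sides; unmatched rows get NULL for the other side's columns.
Matching on t1.acct_id = t2.acct_id AND t1.batch = t2.batch. A NULL in a compared column never satisfies the condition.
Matched pairs: 0; unmatched t1 rows kept: 8; unmatched t2 rows kept: 6.

PD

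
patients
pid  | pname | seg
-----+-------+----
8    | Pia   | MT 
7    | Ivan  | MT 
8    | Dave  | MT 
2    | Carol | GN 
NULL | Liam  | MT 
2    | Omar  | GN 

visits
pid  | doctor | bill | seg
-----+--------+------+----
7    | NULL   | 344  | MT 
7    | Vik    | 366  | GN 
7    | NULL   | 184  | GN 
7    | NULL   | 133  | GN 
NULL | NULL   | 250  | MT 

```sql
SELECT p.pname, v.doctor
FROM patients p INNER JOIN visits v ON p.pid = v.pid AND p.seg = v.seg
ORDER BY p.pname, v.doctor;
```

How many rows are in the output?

1

INNER JOIN keeps only pairs where the ON condition holds.
Matching on p.pid = v.pid AND p.seg = v.seg. A NULL in a compared column never satisfies the condition.
- pid=8, seg=MT: no matching v row, dropped.
- pid=7, seg=MT: 1 matching v row(s), so 1 row(s) emitted.
- pid=8, seg=MT: no matching v row, dropped.
- pid=2, seg=GN: no matching v row, dropped.
- pid=NULL, seg=MT: no matching v row, dropped.
- pid=2, seg=GN: no matching v row, dropped.
Total: 1 rows.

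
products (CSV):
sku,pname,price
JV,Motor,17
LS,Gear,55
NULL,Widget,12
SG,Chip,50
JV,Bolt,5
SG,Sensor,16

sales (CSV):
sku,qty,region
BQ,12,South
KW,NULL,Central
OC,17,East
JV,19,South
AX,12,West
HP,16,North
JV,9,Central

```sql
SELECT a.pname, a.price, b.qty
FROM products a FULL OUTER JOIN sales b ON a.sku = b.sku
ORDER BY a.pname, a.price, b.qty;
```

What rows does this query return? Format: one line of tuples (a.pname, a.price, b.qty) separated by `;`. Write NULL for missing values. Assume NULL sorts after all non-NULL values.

(Bolt, 5, 9); (Bolt, 5, 19); (Chip, 50, NULL); (Gear, 55, NULL); (Motor, 17, 9); (Motor, 17, 19); (Sensor, 16, NULL); (Widget, 12, NULL); (NULL, NULL, 12); (NULL, NULL, 12); (NULL, NULL, 16); (NULL, NULL, 17); (NULL, NULL, NULL)

FULL OUTER JOIN keeps every row from both sides; unmatched rows get NULL for the other side's columns.
Matching on a.sku = b.sku. A NULL in a compared column never satisfies the condition.
Matched pairs: 4; unmatched a rows kept: 4; unmatched b rows kept: 5.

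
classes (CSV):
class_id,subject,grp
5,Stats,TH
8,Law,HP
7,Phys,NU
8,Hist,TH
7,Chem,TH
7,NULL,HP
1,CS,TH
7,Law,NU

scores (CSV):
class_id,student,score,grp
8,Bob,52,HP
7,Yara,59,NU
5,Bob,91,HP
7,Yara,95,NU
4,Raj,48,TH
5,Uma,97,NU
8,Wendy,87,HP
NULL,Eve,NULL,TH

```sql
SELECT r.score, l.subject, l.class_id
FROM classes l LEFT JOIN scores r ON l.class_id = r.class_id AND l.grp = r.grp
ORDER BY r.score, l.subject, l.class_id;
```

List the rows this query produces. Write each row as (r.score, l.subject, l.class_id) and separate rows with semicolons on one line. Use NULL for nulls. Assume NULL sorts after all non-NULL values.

LEFT JOIN keeps every row from `classes`; unmatched rows get NULL for `scores`'s columns.
Matching on l.class_id = r.class_id AND l.grp = r.grp. A NULL in a compared column never satisfies the condition.
Matched pairs: 6; unmatched l rows kept: 5.

(52, Law, 8); (59, Law, 7); (59, Phys, 7); (87, Law, 8); (95, Law, 7); (95, Phys, 7); (NULL, CS, 1); (NULL, Chem, 7); (NULL, Hist, 8); (NULL, Stats, 5); (NULL, NULL, 7)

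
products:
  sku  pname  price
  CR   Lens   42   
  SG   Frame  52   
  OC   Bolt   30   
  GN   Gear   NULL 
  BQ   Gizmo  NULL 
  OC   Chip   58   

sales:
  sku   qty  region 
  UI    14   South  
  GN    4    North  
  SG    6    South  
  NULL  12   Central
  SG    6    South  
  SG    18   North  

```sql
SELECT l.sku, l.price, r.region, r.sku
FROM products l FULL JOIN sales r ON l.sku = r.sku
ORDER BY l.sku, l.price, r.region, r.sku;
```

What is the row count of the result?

10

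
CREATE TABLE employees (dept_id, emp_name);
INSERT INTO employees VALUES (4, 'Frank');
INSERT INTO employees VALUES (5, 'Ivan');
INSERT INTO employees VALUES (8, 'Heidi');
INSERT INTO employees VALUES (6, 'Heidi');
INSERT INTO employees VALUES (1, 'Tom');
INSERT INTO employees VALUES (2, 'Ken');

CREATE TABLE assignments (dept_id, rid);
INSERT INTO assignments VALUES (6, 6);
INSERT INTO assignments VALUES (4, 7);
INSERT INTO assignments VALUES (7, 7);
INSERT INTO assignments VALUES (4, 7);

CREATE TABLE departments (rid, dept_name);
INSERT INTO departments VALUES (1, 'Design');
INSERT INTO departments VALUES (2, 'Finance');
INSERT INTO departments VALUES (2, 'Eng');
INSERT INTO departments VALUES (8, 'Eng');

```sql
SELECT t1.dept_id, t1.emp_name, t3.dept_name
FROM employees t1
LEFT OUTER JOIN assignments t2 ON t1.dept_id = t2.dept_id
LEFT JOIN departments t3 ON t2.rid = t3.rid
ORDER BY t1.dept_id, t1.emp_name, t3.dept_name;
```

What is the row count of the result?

7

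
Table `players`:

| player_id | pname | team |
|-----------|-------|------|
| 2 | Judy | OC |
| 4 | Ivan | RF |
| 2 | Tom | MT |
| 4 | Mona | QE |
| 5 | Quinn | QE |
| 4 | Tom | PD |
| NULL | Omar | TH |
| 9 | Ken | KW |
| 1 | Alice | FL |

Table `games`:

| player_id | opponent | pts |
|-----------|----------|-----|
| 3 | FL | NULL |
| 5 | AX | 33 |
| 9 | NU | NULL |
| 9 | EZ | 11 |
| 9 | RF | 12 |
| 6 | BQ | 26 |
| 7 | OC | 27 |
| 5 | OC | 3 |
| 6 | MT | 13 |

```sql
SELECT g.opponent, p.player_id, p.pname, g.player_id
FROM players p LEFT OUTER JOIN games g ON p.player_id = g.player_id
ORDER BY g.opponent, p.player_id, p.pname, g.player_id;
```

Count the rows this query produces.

LEFT JOIN keeps every row from `players`; unmatched rows get NULL for `games`'s columns.
Matching on p.player_id = g.player_id. A NULL in a compared column never satisfies the condition.
Matched pairs: 5; unmatched p rows kept: 7.
Total: 5 matched + 7 padded = 12 rows.

12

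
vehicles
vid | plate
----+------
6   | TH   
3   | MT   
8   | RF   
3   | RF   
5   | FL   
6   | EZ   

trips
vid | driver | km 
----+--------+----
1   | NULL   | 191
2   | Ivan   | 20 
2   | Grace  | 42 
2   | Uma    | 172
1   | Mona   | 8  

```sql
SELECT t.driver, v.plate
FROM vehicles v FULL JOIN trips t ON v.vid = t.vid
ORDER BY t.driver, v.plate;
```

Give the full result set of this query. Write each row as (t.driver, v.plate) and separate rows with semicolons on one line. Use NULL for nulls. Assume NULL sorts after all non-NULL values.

FULL OUTER JOIN keeps every row from both sides; unmatched rows get NULL for the other side's columns.
Matching on v.vid = t.vid.
- v (vid=6) has no partner → padded with NULL.
- v (vid=3) has no partner → padded with NULL.
- v (vid=8) has no partner → padded with NULL.
- v (vid=3) has no partner → padded with NULL.
- v (vid=5) has no partner → padded with NULL.
- v (vid=6) has no partner → padded with NULL.
- 5 t row(s) had no v match → kept, v columns NULL.

(Grace, NULL); (Ivan, NULL); (Mona, NULL); (Uma, NULL); (NULL, EZ); (NULL, FL); (NULL, MT); (NULL, RF); (NULL, RF); (NULL, TH); (NULL, NULL)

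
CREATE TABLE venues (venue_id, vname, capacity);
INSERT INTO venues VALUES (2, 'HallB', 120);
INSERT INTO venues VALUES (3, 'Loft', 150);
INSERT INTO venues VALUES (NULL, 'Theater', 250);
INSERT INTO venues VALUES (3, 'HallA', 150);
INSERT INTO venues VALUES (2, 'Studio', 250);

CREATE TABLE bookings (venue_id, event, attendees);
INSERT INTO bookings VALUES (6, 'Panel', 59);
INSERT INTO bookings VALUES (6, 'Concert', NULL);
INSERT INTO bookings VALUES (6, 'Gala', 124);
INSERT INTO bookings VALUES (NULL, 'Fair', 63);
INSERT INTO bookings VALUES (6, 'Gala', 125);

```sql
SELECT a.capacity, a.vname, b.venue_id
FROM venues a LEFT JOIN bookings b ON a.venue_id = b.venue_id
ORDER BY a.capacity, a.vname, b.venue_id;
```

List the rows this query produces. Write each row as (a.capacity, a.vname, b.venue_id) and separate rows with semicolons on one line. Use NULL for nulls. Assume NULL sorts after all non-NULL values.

(120, HallB, NULL); (150, HallA, NULL); (150, Loft, NULL); (250, Studio, NULL); (250, Theater, NULL)

LEFT JOIN keeps every row from `venues`; unmatched rows get NULL for `bookings`'s columns.
Matching on a.venue_id = b.venue_id. A NULL in a compared column never satisfies the condition.
- a[0] venue_id=2 → no match; kept with NULLs on the b side.
- a[1] venue_id=3 → no match; kept with NULLs on the b side.
- a[2] venue_id=NULL → no match; kept with NULLs on the b side.
- a[3] venue_id=3 → no match; kept with NULLs on the b side.
- a[4] venue_id=2 → no match; kept with NULLs on the b side.
After projecting and ordering:
a.capacity | a.vname | b.venue_id
120 | HallB | NULL
150 | HallA | NULL
150 | Loft | NULL
250 | Studio | NULL
250 | Theater | NULL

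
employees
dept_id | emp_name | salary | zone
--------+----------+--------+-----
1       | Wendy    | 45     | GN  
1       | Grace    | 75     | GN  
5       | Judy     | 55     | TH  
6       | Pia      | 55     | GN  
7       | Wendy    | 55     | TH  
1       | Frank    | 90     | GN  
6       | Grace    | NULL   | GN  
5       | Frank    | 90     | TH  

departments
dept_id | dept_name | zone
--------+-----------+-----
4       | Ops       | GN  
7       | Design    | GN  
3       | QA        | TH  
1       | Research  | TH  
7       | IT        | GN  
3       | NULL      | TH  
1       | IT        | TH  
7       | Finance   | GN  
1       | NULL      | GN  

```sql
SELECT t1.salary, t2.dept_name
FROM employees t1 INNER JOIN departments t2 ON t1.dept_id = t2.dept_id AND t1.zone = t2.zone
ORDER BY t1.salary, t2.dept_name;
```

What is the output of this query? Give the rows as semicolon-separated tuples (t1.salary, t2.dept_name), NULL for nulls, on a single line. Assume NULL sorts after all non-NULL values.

INNER JOIN keeps only pairs where the ON condition holds.
Matching on t1.dept_id = t2.dept_id AND t1.zone = t2.zone.
- t1[0] dept_id=1, zone=GN → 1 match(es) in t2 → 1 row(s).
- t1[1] dept_id=1, zone=GN → 1 match(es) in t2 → 1 row(s).
- t1[2] dept_id=5, zone=TH → no match; dropped.
- t1[3] dept_id=6, zone=GN → no match; dropped.
- t1[4] dept_id=7, zone=TH → no match; dropped.
- t1[5] dept_id=1, zone=GN → 1 match(es) in t2 → 1 row(s).
- t1[6] dept_id=6, zone=GN → no match; dropped.
- t1[7] dept_id=5, zone=TH → no match; dropped.
After projecting and ordering:
t1.salary | t2.dept_name
45 | NULL
75 | NULL
90 | NULL

(45, NULL); (75, NULL); (90, NULL)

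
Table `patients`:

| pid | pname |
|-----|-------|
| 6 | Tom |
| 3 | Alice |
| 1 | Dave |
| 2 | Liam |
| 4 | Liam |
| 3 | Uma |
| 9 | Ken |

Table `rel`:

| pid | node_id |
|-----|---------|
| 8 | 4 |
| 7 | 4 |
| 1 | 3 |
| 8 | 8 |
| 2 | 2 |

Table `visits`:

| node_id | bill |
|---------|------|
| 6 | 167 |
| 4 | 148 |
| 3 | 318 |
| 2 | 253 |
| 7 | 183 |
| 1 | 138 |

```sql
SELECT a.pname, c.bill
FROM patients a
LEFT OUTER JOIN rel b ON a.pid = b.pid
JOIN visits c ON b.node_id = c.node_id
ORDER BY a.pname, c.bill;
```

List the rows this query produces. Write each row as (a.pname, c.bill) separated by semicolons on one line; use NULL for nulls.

Evaluate left to right. First `patients a LEFT JOIN rel b` on pid: 7 row(s).
Then INNER JOIN `visits c` on node_id: keep only rows whose b.node_id appears in c.

(Dave, 318); (Liam, 253)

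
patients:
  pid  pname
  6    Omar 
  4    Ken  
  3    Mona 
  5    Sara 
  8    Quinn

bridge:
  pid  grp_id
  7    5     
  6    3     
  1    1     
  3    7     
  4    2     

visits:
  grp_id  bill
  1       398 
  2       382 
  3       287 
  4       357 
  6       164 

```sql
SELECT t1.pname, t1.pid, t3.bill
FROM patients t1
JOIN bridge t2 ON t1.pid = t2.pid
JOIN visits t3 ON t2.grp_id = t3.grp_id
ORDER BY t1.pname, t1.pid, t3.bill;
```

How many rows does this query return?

2

Step 1 — t1 INNER JOIN t2 on pid → 3 row(s).
Then INNER JOIN `visits t3` on grp_id: keep only rows whose t2.grp_id appears in t3.
Result: 2 row(s).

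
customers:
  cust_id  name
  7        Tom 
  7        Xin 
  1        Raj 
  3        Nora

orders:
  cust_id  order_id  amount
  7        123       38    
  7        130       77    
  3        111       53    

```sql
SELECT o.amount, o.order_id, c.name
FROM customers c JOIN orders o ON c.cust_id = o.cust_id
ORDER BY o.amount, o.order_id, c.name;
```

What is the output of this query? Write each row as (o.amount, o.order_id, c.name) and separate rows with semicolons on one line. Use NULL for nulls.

(38, 123, Tom); (38, 123, Xin); (53, 111, Nora); (77, 130, Tom); (77, 130, Xin)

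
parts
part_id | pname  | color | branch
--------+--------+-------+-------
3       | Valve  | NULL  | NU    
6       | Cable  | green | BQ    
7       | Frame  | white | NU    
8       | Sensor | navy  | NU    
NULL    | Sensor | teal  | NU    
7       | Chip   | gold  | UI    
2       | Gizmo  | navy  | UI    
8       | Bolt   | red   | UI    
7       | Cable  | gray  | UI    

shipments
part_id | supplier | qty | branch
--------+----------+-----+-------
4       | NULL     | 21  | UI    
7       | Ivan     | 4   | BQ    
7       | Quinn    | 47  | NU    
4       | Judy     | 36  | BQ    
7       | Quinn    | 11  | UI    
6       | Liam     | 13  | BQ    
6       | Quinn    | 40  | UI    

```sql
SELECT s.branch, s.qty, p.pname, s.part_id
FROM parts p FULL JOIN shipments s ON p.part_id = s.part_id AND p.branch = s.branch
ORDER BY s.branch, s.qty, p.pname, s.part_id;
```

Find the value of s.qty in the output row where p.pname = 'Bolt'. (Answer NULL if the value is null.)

FULL OUTER JOIN keeps every row from both sides; unmatched rows get NULL for the other side's columns.
Matching on p.part_id = s.part_id AND p.branch = s.branch. A NULL in a compared column never satisfies the condition.
Matched pairs: 4; unmatched p rows kept: 5; unmatched s rows kept: 4.

NULL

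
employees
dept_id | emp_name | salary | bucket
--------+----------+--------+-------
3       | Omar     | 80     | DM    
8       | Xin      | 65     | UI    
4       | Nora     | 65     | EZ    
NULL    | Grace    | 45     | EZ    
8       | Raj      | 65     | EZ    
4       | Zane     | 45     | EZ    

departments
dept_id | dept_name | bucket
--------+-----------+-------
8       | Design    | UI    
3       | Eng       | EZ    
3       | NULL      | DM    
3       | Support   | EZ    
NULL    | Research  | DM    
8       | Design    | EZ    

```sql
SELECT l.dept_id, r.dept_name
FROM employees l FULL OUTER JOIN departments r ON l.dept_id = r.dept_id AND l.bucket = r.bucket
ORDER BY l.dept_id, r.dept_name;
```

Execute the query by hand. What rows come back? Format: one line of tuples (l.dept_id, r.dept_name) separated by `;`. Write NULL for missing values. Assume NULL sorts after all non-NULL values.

(3, NULL); (4, NULL); (4, NULL); (8, Design); (8, Design); (NULL, Eng); (NULL, Research); (NULL, Support); (NULL, NULL)

FULL OUTER JOIN keeps every row from both sides; unmatched rows get NULL for the other side's columns.
Matching on l.dept_id = r.dept_id AND l.bucket = r.bucket. A NULL in a compared column never satisfies the condition.
Matched pairs: 3; unmatched l rows kept: 3; unmatched r rows kept: 3.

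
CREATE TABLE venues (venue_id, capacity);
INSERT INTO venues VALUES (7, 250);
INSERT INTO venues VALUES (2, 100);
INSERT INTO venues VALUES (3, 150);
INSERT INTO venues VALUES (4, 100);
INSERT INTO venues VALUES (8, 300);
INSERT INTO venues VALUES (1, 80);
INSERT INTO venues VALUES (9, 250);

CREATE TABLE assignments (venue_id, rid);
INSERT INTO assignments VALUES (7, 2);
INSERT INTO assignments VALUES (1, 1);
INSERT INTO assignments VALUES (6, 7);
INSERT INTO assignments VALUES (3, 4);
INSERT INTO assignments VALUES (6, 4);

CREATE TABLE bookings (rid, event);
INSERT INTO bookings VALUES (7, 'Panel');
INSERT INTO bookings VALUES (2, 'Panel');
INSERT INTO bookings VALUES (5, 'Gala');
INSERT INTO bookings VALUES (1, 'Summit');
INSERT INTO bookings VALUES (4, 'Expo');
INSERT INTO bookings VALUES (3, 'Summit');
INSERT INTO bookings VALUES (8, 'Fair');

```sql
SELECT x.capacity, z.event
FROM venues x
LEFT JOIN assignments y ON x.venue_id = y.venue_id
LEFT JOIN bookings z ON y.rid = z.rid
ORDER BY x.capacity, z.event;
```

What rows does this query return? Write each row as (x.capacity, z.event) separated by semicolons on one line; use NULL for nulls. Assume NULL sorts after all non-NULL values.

(80, Summit); (100, NULL); (100, NULL); (150, Expo); (250, Panel); (250, NULL); (300, NULL)

Step 1 — x LEFT JOIN y on venue_id → 7 row(s).
Then LEFT JOIN `bookings z` on rid: each of those 7 rows is kept; rows whose y.rid has no match in z get NULL for z's columns.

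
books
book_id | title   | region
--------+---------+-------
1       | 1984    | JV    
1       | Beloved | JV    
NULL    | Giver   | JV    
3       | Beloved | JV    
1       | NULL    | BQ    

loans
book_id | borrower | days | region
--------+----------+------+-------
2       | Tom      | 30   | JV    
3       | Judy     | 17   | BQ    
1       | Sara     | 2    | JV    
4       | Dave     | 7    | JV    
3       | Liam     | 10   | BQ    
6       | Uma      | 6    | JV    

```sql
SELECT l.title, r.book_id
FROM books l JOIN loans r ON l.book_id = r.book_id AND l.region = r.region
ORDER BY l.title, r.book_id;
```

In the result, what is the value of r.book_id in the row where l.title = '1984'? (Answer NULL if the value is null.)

1

INNER JOIN keeps only pairs where the ON condition holds.
Matching on l.book_id = r.book_id AND l.region = r.region. A NULL in a compared column never satisfies the condition.
- l[0] book_id=1, region=JV → 1 match(es) in r → 1 row(s).
- l[1] book_id=1, region=JV → 1 match(es) in r → 1 row(s).
- l[2] book_id=NULL, region=JV → no match; dropped.
- l[3] book_id=3, region=JV → no match; dropped.
- l[4] book_id=1, region=BQ → no match; dropped.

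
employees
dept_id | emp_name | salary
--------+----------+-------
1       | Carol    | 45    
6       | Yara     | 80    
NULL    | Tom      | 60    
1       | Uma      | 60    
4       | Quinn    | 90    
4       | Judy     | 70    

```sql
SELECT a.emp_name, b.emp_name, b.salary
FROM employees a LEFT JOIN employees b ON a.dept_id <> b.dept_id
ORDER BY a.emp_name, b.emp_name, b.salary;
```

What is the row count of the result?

LEFT JOIN keeps every row from `employees a`; unmatched rows get NULL for `employees b`'s columns.
Matching on a.dept_id <> b.dept_id. A NULL in a compared column never satisfies the condition.
Matched pairs: 16; unmatched a rows kept: 1.
Total: 16 matched + 1 padded = 17 rows.

17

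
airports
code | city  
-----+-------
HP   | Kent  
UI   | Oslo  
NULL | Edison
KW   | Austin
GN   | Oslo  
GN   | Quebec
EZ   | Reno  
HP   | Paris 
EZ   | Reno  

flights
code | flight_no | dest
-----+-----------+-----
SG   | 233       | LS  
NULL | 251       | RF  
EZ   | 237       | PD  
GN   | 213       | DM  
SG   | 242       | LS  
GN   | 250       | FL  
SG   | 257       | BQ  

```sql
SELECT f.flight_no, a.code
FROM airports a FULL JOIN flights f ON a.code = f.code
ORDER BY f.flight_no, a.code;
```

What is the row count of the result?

FULL OUTER JOIN keeps every row from both sides; unmatched rows get NULL for the other side's columns.
Matching on a.code = f.code. A NULL in a compared column never satisfies the condition.
- a[0] code=HP → no match; kept with NULLs on the f side.
- a[1] code=UI → no match; kept with NULLs on the f side.
- a[2] code=NULL → no match; kept with NULLs on the f side.
- a[3] code=KW → no match; kept with NULLs on the f side.
- a[4] code=GN → 2 match(es) in f → 2 row(s).
- a[5] code=GN → 2 match(es) in f → 2 row(s).
- a[6] code=EZ → 1 match(es) in f → 1 row(s).
- a[7] code=HP → no match; kept with NULLs on the f side.
- a[8] code=EZ → 1 match(es) in f → 1 row(s).
- plus 4 unmatched f row(s), each kept with NULL a columns.
Total: 6 matched + 9 padded = 15 rows.

15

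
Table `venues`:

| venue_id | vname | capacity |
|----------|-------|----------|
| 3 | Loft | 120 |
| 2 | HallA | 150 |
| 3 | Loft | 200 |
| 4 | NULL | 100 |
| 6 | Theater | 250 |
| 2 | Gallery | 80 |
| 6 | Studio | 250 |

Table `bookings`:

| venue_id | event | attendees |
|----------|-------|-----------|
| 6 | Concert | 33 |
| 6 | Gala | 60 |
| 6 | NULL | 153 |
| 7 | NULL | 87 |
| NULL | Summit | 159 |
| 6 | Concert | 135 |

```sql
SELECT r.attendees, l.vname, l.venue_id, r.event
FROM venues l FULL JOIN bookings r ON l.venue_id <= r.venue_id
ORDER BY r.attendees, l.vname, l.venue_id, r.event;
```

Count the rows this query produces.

36

FULL OUTER JOIN keeps every row from both sides; unmatched rows get NULL for the other side's columns.
Matching on l.venue_id <= r.venue_id. A NULL in a compared column never satisfies the condition.
Matched pairs: 35; unmatched l rows kept: 0; unmatched r rows kept: 1.
Total: 35 matched + 1 padded = 36 rows.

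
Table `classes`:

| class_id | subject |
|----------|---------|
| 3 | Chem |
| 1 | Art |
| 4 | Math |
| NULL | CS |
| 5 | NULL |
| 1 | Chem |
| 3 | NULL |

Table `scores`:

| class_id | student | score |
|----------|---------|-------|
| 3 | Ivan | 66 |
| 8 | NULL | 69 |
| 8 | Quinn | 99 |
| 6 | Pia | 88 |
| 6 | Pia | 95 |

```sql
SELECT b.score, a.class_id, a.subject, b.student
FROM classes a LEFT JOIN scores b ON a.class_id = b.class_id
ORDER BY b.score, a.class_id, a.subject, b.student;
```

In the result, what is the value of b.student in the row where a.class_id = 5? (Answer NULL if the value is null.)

NULL

LEFT JOIN keeps every row from `classes`; unmatched rows get NULL for `scores`'s columns.
Matching on a.class_id = b.class_id. A NULL in a compared column never satisfies the condition.
- a[0] class_id=3 → 1 match(es) in b → 1 row(s).
- a[1] class_id=1 → no match; kept with NULLs on the b side.
- a[2] class_id=4 → no match; kept with NULLs on the b side.
- a[3] class_id=NULL → no match; kept with NULLs on the b side.
- a[4] class_id=5 → no match; kept with NULLs on the b side.
- a[5] class_id=1 → no match; kept with NULLs on the b side.
- a[6] class_id=3 → 1 match(es) in b → 1 row(s).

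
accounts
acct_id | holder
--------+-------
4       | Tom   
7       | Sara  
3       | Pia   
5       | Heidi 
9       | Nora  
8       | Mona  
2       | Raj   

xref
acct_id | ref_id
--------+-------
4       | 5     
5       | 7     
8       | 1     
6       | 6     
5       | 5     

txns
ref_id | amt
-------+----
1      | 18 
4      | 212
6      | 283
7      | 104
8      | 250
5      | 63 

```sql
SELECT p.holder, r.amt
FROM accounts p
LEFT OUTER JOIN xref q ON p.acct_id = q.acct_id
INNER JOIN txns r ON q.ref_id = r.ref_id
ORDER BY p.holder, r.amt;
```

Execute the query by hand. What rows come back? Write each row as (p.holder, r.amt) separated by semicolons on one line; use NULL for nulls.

(Heidi, 63); (Heidi, 104); (Mona, 18); (Tom, 63)

Evaluate left to right. First `accounts p LEFT JOIN xref q` on acct_id: 8 row(s).
Then INNER JOIN `txns r` on ref_id: keep only rows whose q.ref_id appears in r.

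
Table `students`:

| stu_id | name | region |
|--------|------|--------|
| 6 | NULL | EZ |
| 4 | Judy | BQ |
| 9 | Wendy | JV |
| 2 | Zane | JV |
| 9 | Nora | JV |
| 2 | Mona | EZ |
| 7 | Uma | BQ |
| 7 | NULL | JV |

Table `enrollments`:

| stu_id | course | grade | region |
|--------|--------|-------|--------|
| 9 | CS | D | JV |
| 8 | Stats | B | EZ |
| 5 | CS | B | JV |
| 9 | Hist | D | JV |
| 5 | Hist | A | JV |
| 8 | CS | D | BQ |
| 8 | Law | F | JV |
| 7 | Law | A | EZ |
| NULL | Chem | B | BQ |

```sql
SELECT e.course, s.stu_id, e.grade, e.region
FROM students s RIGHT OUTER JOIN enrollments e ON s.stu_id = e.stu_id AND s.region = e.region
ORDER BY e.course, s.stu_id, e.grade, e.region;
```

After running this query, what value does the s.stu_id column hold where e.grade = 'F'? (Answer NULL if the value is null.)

RIGHT JOIN keeps every row from `enrollments`; unmatched rows get NULL for `students`'s columns.
Matching on s.stu_id = e.stu_id AND s.region = e.region. A NULL in a compared column never satisfies the condition.
Matched pairs: 4; unmatched e rows kept: 7.

NULL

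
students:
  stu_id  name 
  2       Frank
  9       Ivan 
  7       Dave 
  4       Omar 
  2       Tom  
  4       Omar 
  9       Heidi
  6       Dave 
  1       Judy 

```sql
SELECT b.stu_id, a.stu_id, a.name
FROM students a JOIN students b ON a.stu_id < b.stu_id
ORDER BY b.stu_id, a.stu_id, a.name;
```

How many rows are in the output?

33

INNER JOIN keeps only pairs where the ON condition holds.
Matching on a.stu_id < b.stu_id.
Matched pairs: 33.
Total: 33 rows.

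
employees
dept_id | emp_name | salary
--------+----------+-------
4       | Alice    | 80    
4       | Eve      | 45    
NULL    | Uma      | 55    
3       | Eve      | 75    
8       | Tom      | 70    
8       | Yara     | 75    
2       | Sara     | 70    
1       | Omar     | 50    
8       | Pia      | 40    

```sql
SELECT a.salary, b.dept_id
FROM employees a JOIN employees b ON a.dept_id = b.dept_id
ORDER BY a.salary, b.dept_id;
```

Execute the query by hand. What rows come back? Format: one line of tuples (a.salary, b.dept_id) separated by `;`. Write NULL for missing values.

(40, 8); (40, 8); (40, 8); (45, 4); (45, 4); (50, 1); (70, 2); (70, 8); (70, 8); (70, 8); (75, 3); (75, 8); (75, 8); (75, 8); (80, 4); (80, 4)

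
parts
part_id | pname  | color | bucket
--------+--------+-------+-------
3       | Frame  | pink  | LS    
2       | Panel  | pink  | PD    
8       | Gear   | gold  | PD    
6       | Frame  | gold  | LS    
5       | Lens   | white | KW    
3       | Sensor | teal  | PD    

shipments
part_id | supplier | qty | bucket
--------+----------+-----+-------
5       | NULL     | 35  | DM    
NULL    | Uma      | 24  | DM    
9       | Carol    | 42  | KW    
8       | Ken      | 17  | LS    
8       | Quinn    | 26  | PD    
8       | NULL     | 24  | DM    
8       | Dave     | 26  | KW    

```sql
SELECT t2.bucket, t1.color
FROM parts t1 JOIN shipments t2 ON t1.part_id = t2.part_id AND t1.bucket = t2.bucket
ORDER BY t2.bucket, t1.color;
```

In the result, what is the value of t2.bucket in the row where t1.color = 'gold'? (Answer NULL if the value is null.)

PD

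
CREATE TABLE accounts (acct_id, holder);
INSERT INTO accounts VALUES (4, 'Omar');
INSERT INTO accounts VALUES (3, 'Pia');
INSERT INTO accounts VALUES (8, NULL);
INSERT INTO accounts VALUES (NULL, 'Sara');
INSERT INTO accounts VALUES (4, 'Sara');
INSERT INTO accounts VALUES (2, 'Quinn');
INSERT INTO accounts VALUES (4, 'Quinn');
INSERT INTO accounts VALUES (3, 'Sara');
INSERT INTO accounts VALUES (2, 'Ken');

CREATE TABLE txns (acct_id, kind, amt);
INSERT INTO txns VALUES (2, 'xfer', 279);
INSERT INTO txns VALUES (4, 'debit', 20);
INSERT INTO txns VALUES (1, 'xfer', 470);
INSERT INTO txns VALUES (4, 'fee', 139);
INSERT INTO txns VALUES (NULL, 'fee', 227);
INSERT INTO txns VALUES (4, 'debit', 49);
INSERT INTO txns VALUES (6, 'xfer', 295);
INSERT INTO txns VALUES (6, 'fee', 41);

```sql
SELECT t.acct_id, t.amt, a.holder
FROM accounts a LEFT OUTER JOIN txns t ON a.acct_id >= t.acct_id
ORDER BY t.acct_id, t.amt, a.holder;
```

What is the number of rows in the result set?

31

LEFT JOIN keeps every row from `accounts`; unmatched rows get NULL for `txns`'s columns.
Matching on a.acct_id >= t.acct_id. A NULL in a compared column never satisfies the condition.
- acct_id=4: 5 matching t row(s), so 5 row(s) emitted.
- acct_id=3: 2 matching t row(s), so 2 row(s) emitted.
- acct_id=8: 7 matching t row(s), so 7 row(s) emitted.
- acct_id=NULL: no t row matches, row kept with t columns NULL.
- acct_id=4: 5 matching t row(s), so 5 row(s) emitted.
- acct_id=2: 2 matching t row(s), so 2 row(s) emitted.
- acct_id=4: 5 matching t row(s), so 5 row(s) emitted.
- acct_id=3: 2 matching t row(s), so 2 row(s) emitted.
- acct_id=2: 2 matching t row(s), so 2 row(s) emitted.
Total: 30 matched + 1 padded = 31 rows.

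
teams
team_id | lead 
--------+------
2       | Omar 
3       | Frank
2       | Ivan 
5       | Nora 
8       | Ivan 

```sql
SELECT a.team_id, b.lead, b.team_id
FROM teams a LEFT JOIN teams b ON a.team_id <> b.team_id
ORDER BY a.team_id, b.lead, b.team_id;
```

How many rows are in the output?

18

LEFT JOIN keeps every row from `teams a`; unmatched rows get NULL for `teams b`'s columns.
Matching on a.team_id <> b.team_id.
Matched pairs: 18; unmatched a rows kept: 0.
Total: 18 rows.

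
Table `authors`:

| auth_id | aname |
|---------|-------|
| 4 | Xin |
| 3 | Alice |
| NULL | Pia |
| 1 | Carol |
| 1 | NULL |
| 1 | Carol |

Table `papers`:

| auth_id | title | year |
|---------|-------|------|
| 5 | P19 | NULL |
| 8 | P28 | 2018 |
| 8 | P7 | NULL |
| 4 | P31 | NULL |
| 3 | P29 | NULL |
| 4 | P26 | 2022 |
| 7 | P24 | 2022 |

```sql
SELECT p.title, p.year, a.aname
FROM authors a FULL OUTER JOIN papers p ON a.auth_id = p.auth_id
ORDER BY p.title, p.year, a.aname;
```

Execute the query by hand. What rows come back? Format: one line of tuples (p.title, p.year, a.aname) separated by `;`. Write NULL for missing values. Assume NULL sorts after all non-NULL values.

FULL OUTER JOIN keeps every row from both sides; unmatched rows get NULL for the other side's columns.
Matching on a.auth_id = p.auth_id. A NULL in a compared column never satisfies the condition.
- a (auth_id=4) pairs with 2 row(s) of p.
- a (auth_id=3) pairs with 1 row(s) of p.
- a (auth_id=NULL) has no partner → padded with NULL.
- a (auth_id=1) has no partner → padded with NULL.
- a (auth_id=1) has no partner → padded with NULL.
- a (auth_id=1) has no partner → padded with NULL.
- plus 4 unmatched p row(s), each kept with NULL a columns.

(P19, NULL, NULL); (P24, 2022, NULL); (P26, 2022, Xin); (P28, 2018, NULL); (P29, NULL, Alice); (P31, NULL, Xin); (P7, NULL, NULL); (NULL, NULL, Carol); (NULL, NULL, Carol); (NULL, NULL, Pia); (NULL, NULL, NULL)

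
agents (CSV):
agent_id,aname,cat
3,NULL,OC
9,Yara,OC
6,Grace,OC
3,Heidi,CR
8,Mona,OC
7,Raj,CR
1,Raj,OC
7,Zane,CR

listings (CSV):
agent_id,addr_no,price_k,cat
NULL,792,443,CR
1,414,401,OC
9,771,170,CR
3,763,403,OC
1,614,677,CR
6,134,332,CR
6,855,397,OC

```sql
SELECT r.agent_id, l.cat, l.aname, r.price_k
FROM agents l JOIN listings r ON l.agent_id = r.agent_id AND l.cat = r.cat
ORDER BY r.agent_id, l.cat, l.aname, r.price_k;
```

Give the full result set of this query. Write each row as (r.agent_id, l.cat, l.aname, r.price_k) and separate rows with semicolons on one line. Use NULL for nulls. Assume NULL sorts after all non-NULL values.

(1, OC, Raj, 401); (3, OC, NULL, 403); (6, OC, Grace, 397)

INNER JOIN keeps only pairs where the ON condition holds.
Matching on l.agent_id = r.agent_id AND l.cat = r.cat. A NULL in a compared column never satisfies the condition.
Matched pairs: 3.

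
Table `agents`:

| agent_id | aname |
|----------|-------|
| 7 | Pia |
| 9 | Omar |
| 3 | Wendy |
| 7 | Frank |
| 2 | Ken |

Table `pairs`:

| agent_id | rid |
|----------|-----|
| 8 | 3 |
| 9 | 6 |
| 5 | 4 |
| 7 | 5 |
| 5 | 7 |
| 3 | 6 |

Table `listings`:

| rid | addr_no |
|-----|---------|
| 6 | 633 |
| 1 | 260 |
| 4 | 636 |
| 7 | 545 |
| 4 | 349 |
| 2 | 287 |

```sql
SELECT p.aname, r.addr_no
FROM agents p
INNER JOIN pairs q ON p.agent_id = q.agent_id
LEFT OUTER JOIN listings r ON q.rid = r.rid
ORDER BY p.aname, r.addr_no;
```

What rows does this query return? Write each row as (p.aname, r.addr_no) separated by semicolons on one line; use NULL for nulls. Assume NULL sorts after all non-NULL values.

(Frank, NULL); (Omar, 633); (Pia, NULL); (Wendy, 633)

Evaluate left to right. First `agents p INNER JOIN pairs q` on agent_id: 4 row(s).
Then LEFT JOIN `listings r` on rid: each of those 4 rows is kept; rows whose q.rid has no match in r get NULL for r's columns.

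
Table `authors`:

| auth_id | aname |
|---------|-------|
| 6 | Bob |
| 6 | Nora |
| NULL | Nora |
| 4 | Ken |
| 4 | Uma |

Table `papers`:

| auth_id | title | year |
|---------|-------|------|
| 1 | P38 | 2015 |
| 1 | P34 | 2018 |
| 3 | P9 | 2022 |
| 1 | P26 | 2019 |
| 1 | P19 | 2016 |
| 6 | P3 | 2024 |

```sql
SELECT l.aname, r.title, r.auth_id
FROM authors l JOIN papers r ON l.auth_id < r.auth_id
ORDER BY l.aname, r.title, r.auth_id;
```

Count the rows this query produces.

INNER JOIN keeps only pairs where the ON condition holds.
Matching on l.auth_id < r.auth_id. A NULL in a compared column never satisfies the condition.
- l[0] auth_id=6 → no match; dropped.
- l[1] auth_id=6 → no match; dropped.
- l[2] auth_id=NULL → no match; dropped.
- l[3] auth_id=4 → 1 match(es) in r → 1 row(s).
- l[4] auth_id=4 → 1 match(es) in r → 1 row(s).
Total: 2 rows.

2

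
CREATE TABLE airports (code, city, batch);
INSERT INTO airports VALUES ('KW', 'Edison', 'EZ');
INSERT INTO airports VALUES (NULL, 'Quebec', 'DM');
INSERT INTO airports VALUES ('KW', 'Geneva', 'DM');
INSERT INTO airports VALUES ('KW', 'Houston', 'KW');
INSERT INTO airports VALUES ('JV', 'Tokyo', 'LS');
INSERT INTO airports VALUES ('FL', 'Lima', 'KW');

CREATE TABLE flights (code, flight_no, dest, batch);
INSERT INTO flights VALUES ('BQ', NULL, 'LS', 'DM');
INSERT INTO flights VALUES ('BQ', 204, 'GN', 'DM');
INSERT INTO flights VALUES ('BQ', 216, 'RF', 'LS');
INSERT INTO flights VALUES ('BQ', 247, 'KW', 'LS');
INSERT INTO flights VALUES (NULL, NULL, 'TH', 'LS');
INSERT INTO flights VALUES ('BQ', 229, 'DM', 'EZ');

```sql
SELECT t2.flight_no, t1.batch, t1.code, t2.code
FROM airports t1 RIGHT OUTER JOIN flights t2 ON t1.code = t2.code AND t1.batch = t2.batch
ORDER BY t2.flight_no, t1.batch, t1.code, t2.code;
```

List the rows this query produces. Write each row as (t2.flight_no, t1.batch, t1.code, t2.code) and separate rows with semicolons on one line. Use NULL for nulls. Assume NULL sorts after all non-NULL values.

RIGHT JOIN keeps every row from `flights`; unmatched rows get NULL for `airports`'s columns.
Matching on t1.code = t2.code AND t1.batch = t2.batch. A NULL in a compared column never satisfies the condition.
- t1 (code=KW, batch=EZ) has no partner in t2.
- t1 (code=NULL, batch=DM) has no partner in t2.
- t1 (code=KW, batch=DM) has no partner in t2.
- t1 (code=KW, batch=KW) has no partner in t2.
- t1 (code=JV, batch=LS) has no partner in t2.
- t1 (code=FL, batch=KW) has no partner in t2.
- plus 6 unmatched t2 row(s), each kept with NULL t1 columns.
After projecting and ordering:
t2.flight_no | t1.batch | t1.code | t2.code
204 | NULL | NULL | BQ
216 | NULL | NULL | BQ
229 | NULL | NULL | BQ
247 | NULL | NULL | BQ
NULL | NULL | NULL | BQ
NULL | NULL | NULL | NULL

(204, NULL, NULL, BQ); (216, NULL, NULL, BQ); (229, NULL, NULL, BQ); (247, NULL, NULL, BQ); (NULL, NULL, NULL, BQ); (NULL, NULL, NULL, NULL)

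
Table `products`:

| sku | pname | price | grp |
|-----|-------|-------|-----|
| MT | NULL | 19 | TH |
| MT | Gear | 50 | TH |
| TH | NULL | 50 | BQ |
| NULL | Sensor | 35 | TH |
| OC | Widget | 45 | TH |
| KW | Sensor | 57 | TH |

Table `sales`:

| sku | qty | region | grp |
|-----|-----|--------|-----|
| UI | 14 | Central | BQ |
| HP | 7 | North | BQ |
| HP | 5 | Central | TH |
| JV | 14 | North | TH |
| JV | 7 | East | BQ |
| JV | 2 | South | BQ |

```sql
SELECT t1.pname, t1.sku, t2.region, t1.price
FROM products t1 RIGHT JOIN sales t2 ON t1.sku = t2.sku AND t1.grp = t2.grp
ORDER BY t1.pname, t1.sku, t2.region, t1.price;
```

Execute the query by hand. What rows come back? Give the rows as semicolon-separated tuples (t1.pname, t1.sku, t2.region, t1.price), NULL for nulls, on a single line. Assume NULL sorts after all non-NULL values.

RIGHT JOIN keeps every row from `sales`; unmatched rows get NULL for `products`'s columns.
Matching on t1.sku = t2.sku AND t1.grp = t2.grp. A NULL in a compared column never satisfies the condition.
- sku=MT, grp=TH: no matching t2 row.
- sku=MT, grp=TH: no matching t2 row.
- sku=TH, grp=BQ: no matching t2 row.
- sku=NULL, grp=TH: no matching t2 row.
- sku=OC, grp=TH: no matching t2 row.
- sku=KW, grp=TH: no matching t2 row.
- 6 t2 row(s) had no t1 match → kept, t1 columns NULL.
After projecting and ordering:
t1.pname | t1.sku | t2.region | t1.price
NULL | NULL | Central | NULL
NULL | NULL | Central | NULL
NULL | NULL | East | NULL
NULL | NULL | North | NULL
NULL | NULL | North | NULL
NULL | NULL | South | NULL

(NULL, NULL, Central, NULL); (NULL, NULL, Central, NULL); (NULL, NULL, East, NULL); (NULL, NULL, North, NULL); (NULL, NULL, North, NULL); (NULL, NULL, South, NULL)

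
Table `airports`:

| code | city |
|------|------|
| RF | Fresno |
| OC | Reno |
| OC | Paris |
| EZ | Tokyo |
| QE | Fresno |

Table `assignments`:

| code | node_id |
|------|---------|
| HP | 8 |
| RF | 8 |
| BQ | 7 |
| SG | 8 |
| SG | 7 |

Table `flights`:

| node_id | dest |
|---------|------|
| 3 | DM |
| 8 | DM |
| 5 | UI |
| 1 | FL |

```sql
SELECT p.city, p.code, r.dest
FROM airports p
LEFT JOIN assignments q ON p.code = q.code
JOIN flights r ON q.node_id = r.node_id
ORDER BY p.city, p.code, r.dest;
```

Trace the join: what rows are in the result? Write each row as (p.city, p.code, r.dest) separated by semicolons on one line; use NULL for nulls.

(Fresno, RF, DM)

Evaluate left to right. First `airports p LEFT JOIN assignments q` on code: 5 row(s).
Then INNER JOIN `flights r` on node_id: keep only rows whose q.node_id appears in r.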